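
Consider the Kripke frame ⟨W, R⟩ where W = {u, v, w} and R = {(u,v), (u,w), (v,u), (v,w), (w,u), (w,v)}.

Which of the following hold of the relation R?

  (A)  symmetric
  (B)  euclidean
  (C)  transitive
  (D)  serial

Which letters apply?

(A) symmetric: every R-edge is matched by its reverse.
(B) not euclidean: u R v and u R v but not v R v.
(C) not transitive: u R v and v R u but not u R u.
(D) serial: every world has an R-successor.

A, D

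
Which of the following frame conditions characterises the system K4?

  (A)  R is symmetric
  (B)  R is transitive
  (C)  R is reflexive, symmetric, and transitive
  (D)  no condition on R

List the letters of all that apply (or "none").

(A) this class determines KB, not K4.
(B) K4 is sound and complete for exactly this class.
(C) this class determines S5, not K4.
(D) this class determines K, not K4.

B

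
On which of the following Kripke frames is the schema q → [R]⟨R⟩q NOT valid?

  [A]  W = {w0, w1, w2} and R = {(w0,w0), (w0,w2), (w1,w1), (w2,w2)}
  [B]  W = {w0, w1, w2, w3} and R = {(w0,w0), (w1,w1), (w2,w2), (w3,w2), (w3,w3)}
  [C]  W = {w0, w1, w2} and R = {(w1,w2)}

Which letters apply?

The schema q → [R]⟨R⟩q is axiom B; it is valid on a frame iff R is symmetric.
(A) R is not symmetric (w0 R w2 but not w2 R w0), so the schema fails here.
(B) R is not symmetric (w3 R w2 but not w2 R w3), so the schema fails here.
(C) R is not symmetric (w1 R w2 but not w2 R w1), so the schema fails here.

A, B, C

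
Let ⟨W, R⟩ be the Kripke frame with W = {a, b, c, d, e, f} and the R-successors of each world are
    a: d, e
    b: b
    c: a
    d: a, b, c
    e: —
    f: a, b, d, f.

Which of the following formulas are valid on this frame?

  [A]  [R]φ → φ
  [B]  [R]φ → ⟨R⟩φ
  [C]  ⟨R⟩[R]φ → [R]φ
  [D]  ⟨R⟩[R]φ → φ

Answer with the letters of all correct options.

R is not reflexive: not a R a.
R is not symmetric: a R e but not e R a.
R is not euclidean: a R d and a R e but not d R e.
R is not serial: e has no R-successor.
(A) [R]φ → φ is axiom T, which corresponds to reflexivity. R is not reflexive — not valid.
(B) [R]φ → ⟨R⟩φ is axiom D; it is valid on a frame exactly when R is serial. R is not serial, so not valid.
(C) the dual of axiom 5: valid iff R is euclidean. R is not euclidean — not valid.
(D) ⟨R⟩[R]φ → φ is the dual of axiom B; it is valid on a frame exactly when R is symmetric. R is not symmetric, so not valid.

none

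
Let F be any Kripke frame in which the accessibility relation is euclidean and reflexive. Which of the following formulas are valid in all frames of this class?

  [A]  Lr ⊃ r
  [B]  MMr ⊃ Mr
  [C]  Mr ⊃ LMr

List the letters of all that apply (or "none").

A reflexive euclidean relation is also symmetric (from wRw and wRv the euclidean condition gives vRw) and hence transitive; it is an equivalence relation.
(A) Lr ⊃ r (axiom T) characterises the reflexive frames. Every such R is reflexive — valid.
(B) MMr ⊃ Mr is the dual of axiom 4, which corresponds to transitivity. Every such R is transitive — valid.
(C) axiom 5: valid iff R is euclidean. Every such R is euclidean — valid.

A, B, C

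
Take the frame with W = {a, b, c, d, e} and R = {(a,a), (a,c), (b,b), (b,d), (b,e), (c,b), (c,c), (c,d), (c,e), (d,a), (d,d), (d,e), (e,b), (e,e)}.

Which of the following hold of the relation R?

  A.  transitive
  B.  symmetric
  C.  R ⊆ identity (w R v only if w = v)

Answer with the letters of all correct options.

(A) not transitive: a R c and c R b but not a R b.
(B) not symmetric: a R c but not c R a.
(C) not ⊆ identity: a R c with a ≠ c.

none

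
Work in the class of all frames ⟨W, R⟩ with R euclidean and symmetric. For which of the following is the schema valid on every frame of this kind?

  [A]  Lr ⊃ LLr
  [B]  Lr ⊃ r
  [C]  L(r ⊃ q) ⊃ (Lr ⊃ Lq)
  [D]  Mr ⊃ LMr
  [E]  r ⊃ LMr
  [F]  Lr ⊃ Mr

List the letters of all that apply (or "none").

A, C, D, E

A symmetric euclidean relation is transitive (uRv and vRw give vRu by symmetry, then uRw by the euclidean condition, applied at v).
(A) Lr ⊃ LLr is axiom 4, which corresponds to transitivity. Every such R is transitive — valid.
(B) Lr ⊃ r is axiom T, which corresponds to reflexivity. Such an R need not be reflexive — not valid.
(C) L(r ⊃ q) ⊃ (Lr ⊃ Lq) is axiom K, valid on every Kripke frame — valid.
(D) Mr ⊃ LMr (axiom 5) characterises the euclidean frames. Every such R is euclidean — valid.
(E) r ⊃ LMr is axiom B, which corresponds to symmetry. Every such R is symmetric — valid.
(F) Lr ⊃ Mr is axiom D, which corresponds to seriality. Such an R need not be serial — not valid.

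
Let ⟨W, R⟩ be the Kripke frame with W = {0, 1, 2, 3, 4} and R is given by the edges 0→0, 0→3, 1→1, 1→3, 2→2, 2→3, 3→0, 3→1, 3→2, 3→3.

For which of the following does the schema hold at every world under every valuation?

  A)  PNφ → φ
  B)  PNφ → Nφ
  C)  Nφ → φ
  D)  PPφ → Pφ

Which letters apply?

R is not reflexive: not 4 R 4.
R is symmetric: every R-edge is matched by its reverse.
R is not transitive: 0 R 3 and 3 R 1 but not 0 R 1.
R is not euclidean: 3 R 0 and 3 R 1 but not 0 R 1.
(A) PNφ → φ is the dual of axiom B; it is valid on a frame exactly when R is symmetric. R is symmetric, so valid.
(B) PNφ → Nφ is the dual of axiom 5; it is valid on a frame exactly when R is euclidean. R is not euclidean, so not valid.
(C) axiom T: valid iff R is reflexive. R is not reflexive — not valid.
(D) PPφ → Pφ is the dual of axiom 4, which corresponds to transitivity. R is not transitive — not valid.

A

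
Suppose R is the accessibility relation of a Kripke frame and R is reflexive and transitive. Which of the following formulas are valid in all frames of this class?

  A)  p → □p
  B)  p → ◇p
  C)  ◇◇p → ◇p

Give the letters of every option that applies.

Reflexive relations are serial.
(A) p → □p (equivalent to ◇p→p) corresponds to R being a subset of the identity. Such an R need not be a subset of the identity, so not valid.
(B) p → ◇p (the dual of axiom T) characterises the reflexive frames. Every such R is reflexive — valid.
(C) ◇◇p → ◇p is the dual of axiom 4; it is valid on a frame exactly when R is transitive. Every such R is transitive, so valid.

B, C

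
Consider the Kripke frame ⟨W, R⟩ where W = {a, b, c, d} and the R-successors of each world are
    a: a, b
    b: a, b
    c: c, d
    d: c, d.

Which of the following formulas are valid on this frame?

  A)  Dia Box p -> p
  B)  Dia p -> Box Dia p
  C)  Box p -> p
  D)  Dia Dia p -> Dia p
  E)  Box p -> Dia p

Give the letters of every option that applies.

R is reflexive: each world relates to itself.
R is symmetric: every R-edge is matched by its reverse.
R is transitive: R is closed under composition.
R is euclidean: any two R-successors of the same world are R-related.
R is serial: every world has an R-successor.
(A) the dual of axiom B: valid iff R is symmetric. R is symmetric — valid.
(B) Dia p -> Box Dia p is axiom 5, which corresponds to the euclidean property. R is euclidean — valid.
(C) axiom T: valid iff R is reflexive. R is reflexive — valid.
(D) Dia Dia p -> Dia p (the dual of axiom 4) characterises the transitive frames. R is transitive — valid.
(E) Box p -> Dia p is axiom D; it is valid on a frame exactly when R is serial. R is serial, so valid.

A, B, C, D, E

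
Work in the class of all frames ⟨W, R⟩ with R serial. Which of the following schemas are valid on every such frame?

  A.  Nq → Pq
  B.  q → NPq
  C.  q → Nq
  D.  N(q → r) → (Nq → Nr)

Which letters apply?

A, D

(A) axiom D: valid iff R is serial. Every such R is serial — valid.
(B) q → NPq is axiom B, which corresponds to symmetry. Such an R need not be symmetric — not valid.
(C) q → Nq (equivalent to ◇p→p) corresponds to R being a subset of the identity. Such an R need not be a subset of the identity, so not valid.
(D) this is just K, valid on every normal frame.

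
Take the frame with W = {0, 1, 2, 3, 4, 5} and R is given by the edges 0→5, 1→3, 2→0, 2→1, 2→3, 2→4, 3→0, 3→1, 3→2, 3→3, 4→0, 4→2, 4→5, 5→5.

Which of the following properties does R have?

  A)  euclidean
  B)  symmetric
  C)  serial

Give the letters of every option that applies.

(A) not euclidean: 2 R 0 and 2 R 1 but not 0 R 1.
(B) not symmetric: 0 R 5 but not 5 R 0.
(C) serial: every world has an R-successor.

C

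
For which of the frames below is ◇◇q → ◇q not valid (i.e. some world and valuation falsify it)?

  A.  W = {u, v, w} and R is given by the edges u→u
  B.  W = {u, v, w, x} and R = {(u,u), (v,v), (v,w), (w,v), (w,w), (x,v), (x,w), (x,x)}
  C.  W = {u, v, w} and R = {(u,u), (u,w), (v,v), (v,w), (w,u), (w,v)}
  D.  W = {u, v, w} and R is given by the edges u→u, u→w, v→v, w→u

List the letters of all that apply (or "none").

C, D

The schema ◇◇q → ◇q is the dual of axiom 4; it is valid on a frame iff R is transitive.
(A) R is transitive (R is closed under composition), so the schema is valid here.
(B) R is transitive (R is closed under composition), so the schema is valid here.
(C) R is not transitive (u R w and w R v but not u R v), so the schema fails here.
(D) R is not transitive (w R u and u R w but not w R w), so the schema fails here.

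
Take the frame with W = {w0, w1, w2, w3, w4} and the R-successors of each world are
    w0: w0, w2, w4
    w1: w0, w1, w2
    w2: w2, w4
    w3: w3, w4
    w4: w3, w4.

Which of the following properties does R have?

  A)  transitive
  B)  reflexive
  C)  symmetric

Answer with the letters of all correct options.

(A) not transitive: w0 R w4 and w4 R w3 but not w0 R w3.
(B) reflexive: each world relates to itself.
(C) not symmetric: w0 R w2 but not w2 R w0.

B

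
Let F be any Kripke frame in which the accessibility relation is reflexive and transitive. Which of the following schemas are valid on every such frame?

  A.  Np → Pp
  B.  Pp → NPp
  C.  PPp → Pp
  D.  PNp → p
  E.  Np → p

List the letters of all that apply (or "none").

A, C, E

Reflexive relations are serial.
(A) Np → Pp is axiom D, which corresponds to seriality. Every such R is serial — valid.
(B) axiom 5: valid iff R is euclidean. Such an R need not be euclidean — not valid.
(C) PPp → Pp is the dual of axiom 4, which corresponds to transitivity. Every such R is transitive — valid.
(D) PNp → p (the dual of axiom B) characterises the symmetric frames. Such an R need not be symmetric — not valid.
(E) Np → p is axiom T, which corresponds to reflexivity. Every such R is reflexive — valid.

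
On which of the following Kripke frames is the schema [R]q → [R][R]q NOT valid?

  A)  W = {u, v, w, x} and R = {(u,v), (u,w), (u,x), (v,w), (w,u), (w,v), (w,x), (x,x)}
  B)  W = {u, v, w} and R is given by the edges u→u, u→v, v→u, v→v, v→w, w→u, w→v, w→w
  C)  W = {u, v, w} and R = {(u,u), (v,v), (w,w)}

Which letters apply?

The schema [R]q → [R][R]q is axiom 4; it is valid on a frame iff R is transitive.
(A) R is not transitive (u R w and w R u but not u R u), so the schema fails here.
(B) R is not transitive (u R v and v R w but not u R w), so the schema fails here.
(C) R is transitive (R is closed under composition), so the schema is valid here.

A, B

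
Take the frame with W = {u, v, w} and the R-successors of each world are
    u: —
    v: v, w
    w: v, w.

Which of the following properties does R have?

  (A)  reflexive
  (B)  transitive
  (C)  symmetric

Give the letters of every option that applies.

(A) not reflexive: not u R u.
(B) transitive: R is closed under composition.
(C) symmetric: every R-edge is matched by its reverse.

B, C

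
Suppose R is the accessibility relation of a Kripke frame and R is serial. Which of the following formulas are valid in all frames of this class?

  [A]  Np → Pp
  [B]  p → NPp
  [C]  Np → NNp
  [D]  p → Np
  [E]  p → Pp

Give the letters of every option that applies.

A

(A) axiom D: valid iff R is serial. Every such R is serial — valid.
(B) axiom B: valid iff R is symmetric. Such an R need not be symmetric — not valid.
(C) axiom 4: valid iff R is transitive. Such an R need not be transitive — not valid.
(D) p → Np is equivalent to ◇p→p; it holds exactly when R ⊆ identity. Such an R need not be a subset of the identity — not valid.
(E) p → Pp is the dual of axiom T; it is valid on a frame exactly when R is reflexive. Such an R need not be reflexive, so not valid.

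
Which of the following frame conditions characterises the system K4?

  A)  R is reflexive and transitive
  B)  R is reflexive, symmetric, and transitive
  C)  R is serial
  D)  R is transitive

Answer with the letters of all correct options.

(A) this class determines S4, not K4.
(B) this class determines S5, not K4.
(C) this class determines D, not K4.
(D) K4 is sound and complete for exactly this class.

D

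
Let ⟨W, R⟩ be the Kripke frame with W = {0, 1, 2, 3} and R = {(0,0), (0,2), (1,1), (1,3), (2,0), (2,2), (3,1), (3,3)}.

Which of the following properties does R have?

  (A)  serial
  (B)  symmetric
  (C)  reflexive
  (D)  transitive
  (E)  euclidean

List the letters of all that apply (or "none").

A, B, C, D, E

(A) serial: every world has an R-successor.
(B) symmetric: every R-edge is matched by its reverse.
(C) reflexive: each world relates to itself.
(D) transitive: R is closed under composition.
(E) euclidean: any two R-successors of the same world are R-related.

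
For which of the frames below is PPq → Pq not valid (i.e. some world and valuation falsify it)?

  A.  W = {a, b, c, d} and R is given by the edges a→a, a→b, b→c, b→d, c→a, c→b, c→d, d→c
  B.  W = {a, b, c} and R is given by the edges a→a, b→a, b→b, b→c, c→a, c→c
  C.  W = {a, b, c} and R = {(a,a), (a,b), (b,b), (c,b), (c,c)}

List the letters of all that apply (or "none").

A

The schema PPq → Pq is the dual of axiom 4; it is valid on a frame iff R is transitive.
(A) R is not transitive (a R b and b R c but not a R c), so the schema fails here.
(B) R is transitive (R is closed under composition), so the schema is valid here.
(C) R is transitive (R is closed under composition), so the schema is valid here.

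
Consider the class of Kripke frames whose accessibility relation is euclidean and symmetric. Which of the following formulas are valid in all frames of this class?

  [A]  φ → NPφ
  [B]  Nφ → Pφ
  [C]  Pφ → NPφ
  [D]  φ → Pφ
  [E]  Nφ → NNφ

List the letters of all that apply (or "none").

A, C, E

A symmetric euclidean relation is transitive (uRv and vRw give vRu by symmetry, then uRw by the euclidean condition, applied at v).
(A) axiom B: valid iff R is symmetric. Every such R is symmetric — valid.
(B) Nφ → Pφ is axiom D; it is valid on a frame exactly when R is serial. Such an R need not be serial, so not valid.
(C) Pφ → NPφ is axiom 5; it is valid on a frame exactly when R is euclidean. Every such R is euclidean, so valid.
(D) the dual of axiom T: valid iff R is reflexive. Such an R need not be reflexive — not valid.
(E) Nφ → NNφ is axiom 4; it is valid on a frame exactly when R is transitive. Every such R is transitive, so valid.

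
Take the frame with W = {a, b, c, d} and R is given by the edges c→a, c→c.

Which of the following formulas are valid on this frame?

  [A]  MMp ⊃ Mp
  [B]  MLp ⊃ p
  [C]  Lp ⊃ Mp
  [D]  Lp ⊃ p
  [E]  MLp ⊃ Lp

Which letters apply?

A

R is not reflexive: not a R a.
R is not symmetric: c R a but not a R c.
R is transitive: R is closed under composition.
R is not euclidean: c R a and c R c but not a R c.
R is not serial: a has no R-successor.
(A) MMp ⊃ Mp is the dual of axiom 4; it is valid on a frame exactly when R is transitive. R is transitive, so valid.
(B) MLp ⊃ p is the dual of axiom B; it is valid on a frame exactly when R is symmetric. R is not symmetric, so not valid.
(C) axiom D: valid iff R is serial. R is not serial — not valid.
(D) axiom T: valid iff R is reflexive. R is not reflexive — not valid.
(E) the dual of axiom 5: valid iff R is euclidean. R is not euclidean — not valid.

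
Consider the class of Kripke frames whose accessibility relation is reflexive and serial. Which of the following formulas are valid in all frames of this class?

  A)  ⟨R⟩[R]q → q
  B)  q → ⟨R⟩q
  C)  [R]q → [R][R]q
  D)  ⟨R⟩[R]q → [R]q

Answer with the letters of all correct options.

(A) ⟨R⟩[R]q → q is the dual of axiom B; it is valid on a frame exactly when R is symmetric. Such an R need not be symmetric, so not valid.
(B) q → ⟨R⟩q is the dual of axiom T, which corresponds to reflexivity. Every such R is reflexive — valid.
(C) [R]q → [R][R]q is axiom 4, which corresponds to transitivity. Such an R need not be transitive — not valid.
(D) ⟨R⟩[R]q → [R]q is the dual of axiom 5; it is valid on a frame exactly when R is euclidean. Such an R need not be euclidean, so not valid.

B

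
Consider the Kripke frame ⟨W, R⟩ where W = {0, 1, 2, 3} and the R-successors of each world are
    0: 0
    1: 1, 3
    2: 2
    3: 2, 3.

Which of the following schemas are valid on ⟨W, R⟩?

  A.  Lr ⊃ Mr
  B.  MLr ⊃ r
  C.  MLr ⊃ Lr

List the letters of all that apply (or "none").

A

R is not symmetric: 1 R 3 but not 3 R 1.
R is not euclidean: 1 R 3 and 1 R 1 but not 3 R 1.
R is serial: every world has an R-successor.
(A) Lr ⊃ Mr is axiom D, which corresponds to seriality. R is serial — valid.
(B) the dual of axiom B: valid iff R is symmetric. R is not symmetric — not valid.
(C) MLr ⊃ Lr is the dual of axiom 5, which corresponds to the euclidean property. R is not euclidean — not valid.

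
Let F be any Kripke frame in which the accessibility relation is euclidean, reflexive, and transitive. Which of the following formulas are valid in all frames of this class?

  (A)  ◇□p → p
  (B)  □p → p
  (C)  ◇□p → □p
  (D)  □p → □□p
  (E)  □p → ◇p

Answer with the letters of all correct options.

A, B, C, D, E

A relation that is euclidean, reflexive, and transitive is also serial and symmetric.
(A) ◇□p → p (the dual of axiom B) characterises the symmetric frames. Every such R is symmetric — valid.
(B) □p → p is axiom T; it is valid on a frame exactly when R is reflexive. Every such R is reflexive, so valid.
(C) the dual of axiom 5: valid iff R is euclidean. Every such R is euclidean — valid.
(D) □p → □□p is axiom 4; it is valid on a frame exactly when R is transitive. Every such R is transitive, so valid.
(E) □p → ◇p is axiom D, which corresponds to seriality. Every such R is serial — valid.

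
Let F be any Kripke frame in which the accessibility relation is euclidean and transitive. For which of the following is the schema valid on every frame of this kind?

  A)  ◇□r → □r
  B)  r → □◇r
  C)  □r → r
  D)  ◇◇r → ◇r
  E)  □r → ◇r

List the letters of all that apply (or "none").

A, D

(A) ◇□r → □r (the dual of axiom 5) characterises the euclidean frames. Every such R is euclidean — valid.
(B) r → □◇r is axiom B, which corresponds to symmetry. Such an R need not be symmetric — not valid.
(C) □r → r is axiom T; it is valid on a frame exactly when R is reflexive. Such an R need not be reflexive, so not valid.
(D) ◇◇r → ◇r is the dual of axiom 4, which corresponds to transitivity. Every such R is transitive — valid.
(E) axiom D: valid iff R is serial. Such an R need not be serial — not valid.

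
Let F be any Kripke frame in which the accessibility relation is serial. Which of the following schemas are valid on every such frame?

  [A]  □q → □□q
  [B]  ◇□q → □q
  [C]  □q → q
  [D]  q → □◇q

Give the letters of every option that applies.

(A) axiom 4: valid iff R is transitive. Such an R need not be transitive — not valid.
(B) the dual of axiom 5: valid iff R is euclidean. Such an R need not be euclidean — not valid.
(C) □q → q is axiom T; it is valid on a frame exactly when R is reflexive. Such an R need not be reflexive, so not valid.
(D) q → □◇q is axiom B, which corresponds to symmetry. Such an R need not be symmetric — not valid.

none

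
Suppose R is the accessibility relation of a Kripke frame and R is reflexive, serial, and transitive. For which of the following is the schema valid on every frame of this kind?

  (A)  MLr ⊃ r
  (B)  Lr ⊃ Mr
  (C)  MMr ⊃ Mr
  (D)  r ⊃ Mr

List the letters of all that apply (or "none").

(A) MLr ⊃ r is the dual of axiom B; it is valid on a frame exactly when R is symmetric. Such an R need not be symmetric, so not valid.
(B) Lr ⊃ Mr is axiom D; it is valid on a frame exactly when R is serial. Every such R is serial, so valid.
(C) the dual of axiom 4: valid iff R is transitive. Every such R is transitive — valid.
(D) the dual of axiom T: valid iff R is reflexive. Every such R is reflexive — valid.

B, C, D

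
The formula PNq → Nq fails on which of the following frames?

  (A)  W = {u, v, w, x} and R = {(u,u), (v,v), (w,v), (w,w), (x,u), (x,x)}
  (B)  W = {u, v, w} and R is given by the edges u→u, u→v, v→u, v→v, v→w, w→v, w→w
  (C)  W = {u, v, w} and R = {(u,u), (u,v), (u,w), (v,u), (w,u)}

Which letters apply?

The schema PNq → Nq is the dual of axiom 5; it is valid on a frame iff R is euclidean.
(A) R is not euclidean (w R v and w R w but not v R w), so the schema fails here.
(B) R is not euclidean (v R u and v R w but not u R w), so the schema fails here.
(C) R is not euclidean (u R v and u R w but not v R w), so the schema fails here.

A, B, C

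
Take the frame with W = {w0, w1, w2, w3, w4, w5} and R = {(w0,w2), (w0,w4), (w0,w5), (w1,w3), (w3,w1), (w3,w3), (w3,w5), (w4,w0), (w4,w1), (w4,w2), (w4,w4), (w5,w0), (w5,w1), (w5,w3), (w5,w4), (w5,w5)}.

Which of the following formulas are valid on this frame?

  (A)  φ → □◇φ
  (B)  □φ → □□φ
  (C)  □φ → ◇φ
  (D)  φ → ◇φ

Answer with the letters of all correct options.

R is not reflexive: not w0 R w0.
R is not symmetric: w0 R w2 but not w2 R w0.
R is not transitive: w0 R w4 and w4 R w0 but not w0 R w0.
R is not serial: w2 has no R-successor.
(A) φ → □◇φ is axiom B; it is valid on a frame exactly when R is symmetric. R is not symmetric, so not valid.
(B) □φ → □□φ (axiom 4) characterises the transitive frames. R is not transitive — not valid.
(C) axiom D: valid iff R is serial. R is not serial — not valid.
(D) φ → ◇φ (the dual of axiom T) characterises the reflexive frames. R is not reflexive — not valid.

none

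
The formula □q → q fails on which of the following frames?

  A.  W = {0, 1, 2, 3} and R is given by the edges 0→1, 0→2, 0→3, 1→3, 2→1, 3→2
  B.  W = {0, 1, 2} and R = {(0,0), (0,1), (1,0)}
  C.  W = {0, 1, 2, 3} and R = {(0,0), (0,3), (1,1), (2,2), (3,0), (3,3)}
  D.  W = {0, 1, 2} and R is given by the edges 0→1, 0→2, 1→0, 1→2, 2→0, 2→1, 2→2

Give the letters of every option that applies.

A, B, D

The schema □q → q is axiom T; it is valid on a frame iff R is reflexive.
(A) R is not reflexive (not 0 R 0), so the schema fails here.
(B) R is not reflexive (not 1 R 1), so the schema fails here.
(C) R is reflexive (each world relates to itself), so the schema is valid here.
(D) R is not reflexive (not 0 R 0), so the schema fails here.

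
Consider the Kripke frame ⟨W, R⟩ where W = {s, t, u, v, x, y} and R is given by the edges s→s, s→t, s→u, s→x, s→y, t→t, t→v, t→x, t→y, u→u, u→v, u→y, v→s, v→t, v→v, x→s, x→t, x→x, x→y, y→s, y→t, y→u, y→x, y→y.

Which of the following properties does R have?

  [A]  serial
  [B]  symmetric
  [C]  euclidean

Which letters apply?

A

(A) serial: every world has an R-successor.
(B) not symmetric: s R t but not t R s.
(C) not euclidean: s R t and s R s but not t R s.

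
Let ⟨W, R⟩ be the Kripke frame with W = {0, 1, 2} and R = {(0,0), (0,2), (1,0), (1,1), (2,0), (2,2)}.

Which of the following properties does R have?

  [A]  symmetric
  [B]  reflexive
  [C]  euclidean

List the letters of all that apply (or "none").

(A) not symmetric: 1 R 0 but not 0 R 1.
(B) reflexive: each world relates to itself.
(C) not euclidean: 1 R 0 and 1 R 1 but not 0 R 1.

B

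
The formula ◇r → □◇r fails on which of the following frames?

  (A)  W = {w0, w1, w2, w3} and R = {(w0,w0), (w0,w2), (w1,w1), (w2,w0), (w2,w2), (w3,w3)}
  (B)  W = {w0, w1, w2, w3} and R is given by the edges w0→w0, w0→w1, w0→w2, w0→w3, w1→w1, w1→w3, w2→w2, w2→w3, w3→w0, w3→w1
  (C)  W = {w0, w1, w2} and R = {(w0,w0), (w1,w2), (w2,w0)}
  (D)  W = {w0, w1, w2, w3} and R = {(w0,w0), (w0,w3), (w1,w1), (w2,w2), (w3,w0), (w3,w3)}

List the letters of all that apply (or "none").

B, C

The schema ◇r → □◇r is axiom 5; it is valid on a frame iff R is euclidean.
(A) R is euclidean (any two R-successors of the same world are R-related), so the schema is valid here.
(B) R is not euclidean (w0 R w1 and w0 R w0 but not w1 R w0), so the schema fails here.
(C) R is not euclidean (w1 R w2 and w1 R w2 but not w2 R w2), so the schema fails here.
(D) R is euclidean (any two R-successors of the same world are R-related), so the schema is valid here.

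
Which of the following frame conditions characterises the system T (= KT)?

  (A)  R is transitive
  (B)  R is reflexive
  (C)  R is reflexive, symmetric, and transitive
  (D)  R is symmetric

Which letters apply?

B

(A) this class determines K4, not T (= KT).
(B) T (= KT) is sound and complete for exactly this class.
(C) this class determines S5, not T (= KT).
(D) this class determines KB, not T (= KT).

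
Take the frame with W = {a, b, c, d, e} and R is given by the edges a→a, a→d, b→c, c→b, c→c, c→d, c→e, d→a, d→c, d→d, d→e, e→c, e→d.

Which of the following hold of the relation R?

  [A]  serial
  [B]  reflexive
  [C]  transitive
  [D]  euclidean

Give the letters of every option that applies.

(A) serial: every world has an R-successor.
(B) not reflexive: not b R b.
(C) not transitive: a R d and d R c but not a R c.
(D) not euclidean: c R b and c R d but not b R d.

A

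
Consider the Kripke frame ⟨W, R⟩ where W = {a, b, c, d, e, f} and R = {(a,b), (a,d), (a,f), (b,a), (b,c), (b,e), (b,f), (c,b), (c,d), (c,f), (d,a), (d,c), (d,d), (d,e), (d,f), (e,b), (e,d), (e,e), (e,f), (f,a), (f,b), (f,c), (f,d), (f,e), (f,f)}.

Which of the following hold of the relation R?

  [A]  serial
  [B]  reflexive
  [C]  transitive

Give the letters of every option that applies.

(A) serial: every world has an R-successor.
(B) not reflexive: not a R a.
(C) not transitive: a R b and b R a but not a R a.

A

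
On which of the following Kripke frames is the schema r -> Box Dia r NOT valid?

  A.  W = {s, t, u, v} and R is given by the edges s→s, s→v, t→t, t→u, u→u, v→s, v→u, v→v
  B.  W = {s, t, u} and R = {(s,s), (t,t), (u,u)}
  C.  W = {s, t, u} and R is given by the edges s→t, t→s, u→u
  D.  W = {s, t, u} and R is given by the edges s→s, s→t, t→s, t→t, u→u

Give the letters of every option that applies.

A

The schema r -> Box Dia r is axiom B; it is valid on a frame iff R is symmetric.
(A) R is not symmetric (t R u but not u R t), so the schema fails here.
(B) R is symmetric (every R-edge is matched by its reverse), so the schema is valid here.
(C) R is symmetric (every R-edge is matched by its reverse), so the schema is valid here.
(D) R is symmetric (every R-edge is matched by its reverse), so the schema is valid here.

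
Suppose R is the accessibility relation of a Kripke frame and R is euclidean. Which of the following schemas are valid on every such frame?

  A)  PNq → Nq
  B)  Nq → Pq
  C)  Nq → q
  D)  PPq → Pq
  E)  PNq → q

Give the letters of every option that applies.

A

(A) PNq → Nq is the dual of axiom 5, which corresponds to the euclidean property. Every such R is euclidean — valid.
(B) Nq → Pq is axiom D, which corresponds to seriality. Such an R need not be serial — not valid.
(C) Nq → q (axiom T) characterises the reflexive frames. Such an R need not be reflexive — not valid.
(D) the dual of axiom 4: valid iff R is transitive. Such an R need not be transitive — not valid.
(E) PNq → q is the dual of axiom B; it is valid on a frame exactly when R is symmetric. Such an R need not be symmetric, so not valid.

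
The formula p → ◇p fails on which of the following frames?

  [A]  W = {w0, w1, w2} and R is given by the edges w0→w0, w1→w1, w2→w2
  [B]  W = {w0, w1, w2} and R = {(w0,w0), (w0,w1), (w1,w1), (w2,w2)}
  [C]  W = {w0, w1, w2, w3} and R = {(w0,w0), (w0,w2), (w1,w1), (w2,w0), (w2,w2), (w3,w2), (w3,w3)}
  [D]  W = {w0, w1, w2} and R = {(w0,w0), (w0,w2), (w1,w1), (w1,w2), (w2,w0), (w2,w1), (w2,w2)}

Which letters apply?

none

The schema p → ◇p is the dual of axiom T; it is valid on a frame iff R is reflexive.
(A) R is reflexive (each world relates to itself), so the schema is valid here.
(B) R is reflexive (each world relates to itself), so the schema is valid here.
(C) R is reflexive (each world relates to itself), so the schema is valid here.
(D) R is reflexive (each world relates to itself), so the schema is valid here.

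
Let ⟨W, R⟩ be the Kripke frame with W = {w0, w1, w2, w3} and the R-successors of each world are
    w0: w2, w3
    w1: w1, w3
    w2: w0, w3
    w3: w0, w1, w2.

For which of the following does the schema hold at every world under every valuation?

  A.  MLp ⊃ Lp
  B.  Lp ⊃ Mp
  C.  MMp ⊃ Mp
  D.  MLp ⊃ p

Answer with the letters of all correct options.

R is symmetric: every R-edge is matched by its reverse.
R is not transitive: w0 R w2 and w2 R w0 but not w0 R w0.
R is not euclidean: w3 R w0 and w3 R w1 but not w0 R w1.
R is serial: every world has an R-successor.
(A) MLp ⊃ Lp (the dual of axiom 5) characterises the euclidean frames. R is not euclidean — not valid.
(B) axiom D: valid iff R is serial. R is serial — valid.
(C) MMp ⊃ Mp is the dual of axiom 4, which corresponds to transitivity. R is not transitive — not valid.
(D) MLp ⊃ p (the dual of axiom B) characterises the symmetric frames. R is symmetric — valid.

B, D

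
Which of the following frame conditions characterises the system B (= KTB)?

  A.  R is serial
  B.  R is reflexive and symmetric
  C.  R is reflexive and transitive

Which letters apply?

B

(A) this class determines D, not B (= KTB).
(B) B (= KTB) is sound and complete for exactly this class.
(C) this class determines S4, not B (= KTB).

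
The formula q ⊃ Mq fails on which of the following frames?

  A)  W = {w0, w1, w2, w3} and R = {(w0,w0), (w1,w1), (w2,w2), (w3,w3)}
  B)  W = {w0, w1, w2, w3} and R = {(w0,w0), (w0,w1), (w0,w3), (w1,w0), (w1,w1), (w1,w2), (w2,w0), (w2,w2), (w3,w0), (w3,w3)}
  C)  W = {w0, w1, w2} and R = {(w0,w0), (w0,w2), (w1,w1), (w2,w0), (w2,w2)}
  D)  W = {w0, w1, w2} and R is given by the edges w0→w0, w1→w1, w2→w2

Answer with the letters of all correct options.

The schema q ⊃ Mq is the dual of axiom T; it is valid on a frame iff R is reflexive.
(A) R is reflexive (each world relates to itself), so the schema is valid here.
(B) R is reflexive (each world relates to itself), so the schema is valid here.
(C) R is reflexive (each world relates to itself), so the schema is valid here.
(D) R is reflexive (each world relates to itself), so the schema is valid here.

none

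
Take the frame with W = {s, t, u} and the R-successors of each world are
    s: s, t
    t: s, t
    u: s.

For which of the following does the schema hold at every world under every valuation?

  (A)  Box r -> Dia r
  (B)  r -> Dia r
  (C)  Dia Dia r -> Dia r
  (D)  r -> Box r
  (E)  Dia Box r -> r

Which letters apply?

R is not reflexive: not u R u.
R is not symmetric: u R s but not s R u.
R is not transitive: u R s and s R t but not u R t.
R is serial: every world has an R-successor.
R is not a subset of the identity: s R t with s ≠ t.
(A) Box r -> Dia r is axiom D, which corresponds to seriality. R is serial — valid.
(B) the dual of axiom T: valid iff R is reflexive. R is not reflexive — not valid.
(C) Dia Dia r -> Dia r is the dual of axiom 4; it is valid on a frame exactly when R is transitive. R is not transitive, so not valid.
(D) r -> Box r (equivalent to ◇p→p) corresponds to R being a subset of the identity. Here R ⊄ identity, so not valid.
(E) the dual of axiom B: valid iff R is symmetric. R is not symmetric — not valid.

A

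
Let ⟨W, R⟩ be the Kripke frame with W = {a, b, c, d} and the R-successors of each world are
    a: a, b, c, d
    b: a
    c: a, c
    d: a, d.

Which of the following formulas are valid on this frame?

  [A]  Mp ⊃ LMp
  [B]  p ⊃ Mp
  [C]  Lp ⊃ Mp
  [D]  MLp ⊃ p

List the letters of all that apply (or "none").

R is not reflexive: not b R b.
R is symmetric: every R-edge is matched by its reverse.
R is not euclidean: a R b and a R c but not b R c.
R is serial: every world has an R-successor.
(A) Mp ⊃ LMp is axiom 5; it is valid on a frame exactly when R is euclidean. R is not euclidean, so not valid.
(B) the dual of axiom T: valid iff R is reflexive. R is not reflexive — not valid.
(C) Lp ⊃ Mp (axiom D) characterises the serial frames. R is serial — valid.
(D) the dual of axiom B: valid iff R is symmetric. R is symmetric — valid.

C, D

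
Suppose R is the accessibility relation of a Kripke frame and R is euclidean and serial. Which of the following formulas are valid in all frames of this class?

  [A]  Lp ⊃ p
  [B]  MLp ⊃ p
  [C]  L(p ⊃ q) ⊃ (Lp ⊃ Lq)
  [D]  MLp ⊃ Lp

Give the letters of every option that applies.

C, D

(A) Lp ⊃ p (axiom T) characterises the reflexive frames. Such an R need not be reflexive — not valid.
(B) MLp ⊃ p (the dual of axiom B) characterises the symmetric frames. Such an R need not be symmetric — not valid.
(C) this is just K, valid on every normal frame.
(D) MLp ⊃ Lp is the dual of axiom 5, which corresponds to the euclidean property. Every such R is euclidean — valid.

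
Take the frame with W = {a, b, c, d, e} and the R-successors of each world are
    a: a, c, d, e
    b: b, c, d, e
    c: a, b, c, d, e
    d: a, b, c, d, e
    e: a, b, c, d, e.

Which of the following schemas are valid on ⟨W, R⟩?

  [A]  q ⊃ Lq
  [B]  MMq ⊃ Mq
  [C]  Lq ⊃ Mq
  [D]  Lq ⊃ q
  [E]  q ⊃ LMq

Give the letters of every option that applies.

C, D, E

R is reflexive: each world relates to itself.
R is symmetric: every R-edge is matched by its reverse.
R is not transitive: a R c and c R b but not a R b.
R is serial: every world has an R-successor.
R is not a subset of the identity: a R c with a ≠ c.
(A) q ⊃ Lq is valid only on frames where every R-edge is a self-loop. Here R ⊄ identity — not valid.
(B) the dual of axiom 4: valid iff R is transitive. R is not transitive — not valid.
(C) Lq ⊃ Mq is axiom D, which corresponds to seriality. R is serial — valid.
(D) Lq ⊃ q is axiom T; it is valid on a frame exactly when R is reflexive. R is reflexive, so valid.
(E) q ⊃ LMq (axiom B) characterises the symmetric frames. R is symmetric — valid.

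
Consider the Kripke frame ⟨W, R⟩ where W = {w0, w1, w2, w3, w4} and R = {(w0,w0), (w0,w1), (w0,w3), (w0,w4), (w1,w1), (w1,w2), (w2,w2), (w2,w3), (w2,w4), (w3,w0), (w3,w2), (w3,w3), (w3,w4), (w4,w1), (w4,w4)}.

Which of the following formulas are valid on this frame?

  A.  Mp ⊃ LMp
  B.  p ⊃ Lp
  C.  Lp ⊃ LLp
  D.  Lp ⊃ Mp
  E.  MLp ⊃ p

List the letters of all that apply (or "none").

D

R is not symmetric: w0 R w1 but not w1 R w0.
R is not transitive: w0 R w1 and w1 R w2 but not w0 R w2.
R is not euclidean: w0 R w1 and w0 R w0 but not w1 R w0.
R is serial: every world has an R-successor.
R is not a subset of the identity: w0 R w1 with w0 ≠ w1.
(A) axiom 5: valid iff R is euclidean. R is not euclidean — not valid.
(B) p ⊃ Lp is valid only on frames where every R-edge is a self-loop. Here R ⊄ identity — not valid.
(C) axiom 4: valid iff R is transitive. R is not transitive — not valid.
(D) Lp ⊃ Mp is axiom D, which corresponds to seriality. R is serial — valid.
(E) MLp ⊃ p (the dual of axiom B) characterises the symmetric frames. R is not symmetric — not valid.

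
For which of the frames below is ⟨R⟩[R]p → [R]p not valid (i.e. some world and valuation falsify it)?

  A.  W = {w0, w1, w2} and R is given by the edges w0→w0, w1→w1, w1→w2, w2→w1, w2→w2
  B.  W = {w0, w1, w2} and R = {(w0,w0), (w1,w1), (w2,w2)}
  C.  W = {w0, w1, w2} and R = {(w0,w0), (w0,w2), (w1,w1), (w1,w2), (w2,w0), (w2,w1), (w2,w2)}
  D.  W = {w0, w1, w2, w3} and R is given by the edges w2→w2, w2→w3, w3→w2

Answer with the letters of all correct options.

C, D

The schema ⟨R⟩[R]p → [R]p is the dual of axiom 5; it is valid on a frame iff R is euclidean.
(A) R is euclidean (any two R-successors of the same world are R-related), so the schema is valid here.
(B) R is euclidean (any two R-successors of the same world are R-related), so the schema is valid here.
(C) R is not euclidean (w2 R w0 and w2 R w1 but not w0 R w1), so the schema fails here.
(D) R is not euclidean (w2 R w3 and w2 R w3 but not w3 R w3), so the schema fails here.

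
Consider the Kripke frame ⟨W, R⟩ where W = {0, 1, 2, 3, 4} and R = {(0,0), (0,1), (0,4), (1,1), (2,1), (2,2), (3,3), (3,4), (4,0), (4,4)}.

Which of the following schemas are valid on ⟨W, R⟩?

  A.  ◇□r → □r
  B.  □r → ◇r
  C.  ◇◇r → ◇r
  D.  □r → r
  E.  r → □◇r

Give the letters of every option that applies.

B, D

R is reflexive: each world relates to itself.
R is not symmetric: 0 R 1 but not 1 R 0.
R is not transitive: 3 R 4 and 4 R 0 but not 3 R 0.
R is not euclidean: 0 R 1 and 0 R 0 but not 1 R 0.
R is serial: every world has an R-successor.
(A) ◇□r → □r (the dual of axiom 5) characterises the euclidean frames. R is not euclidean — not valid.
(B) □r → ◇r is axiom D, which corresponds to seriality. R is serial — valid.
(C) ◇◇r → ◇r is the dual of axiom 4; it is valid on a frame exactly when R is transitive. R is not transitive, so not valid.
(D) □r → r (axiom T) characterises the reflexive frames. R is reflexive — valid.
(E) r → □◇r is axiom B, which corresponds to symmetry. R is not symmetric — not valid.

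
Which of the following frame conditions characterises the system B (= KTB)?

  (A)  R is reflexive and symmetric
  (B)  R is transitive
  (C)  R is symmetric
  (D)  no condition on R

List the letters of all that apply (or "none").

A

(A) B (= KTB) is sound and complete for exactly this class.
(B) this class determines K4, not B (= KTB).
(C) this class determines KB, not B (= KTB).
(D) this class determines K, not B (= KTB).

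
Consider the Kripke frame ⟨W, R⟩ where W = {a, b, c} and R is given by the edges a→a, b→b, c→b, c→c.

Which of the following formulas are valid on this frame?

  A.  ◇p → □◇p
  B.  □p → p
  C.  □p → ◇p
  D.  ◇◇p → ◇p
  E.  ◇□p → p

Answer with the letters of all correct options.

B, C, D

R is reflexive: each world relates to itself.
R is not symmetric: c R b but not b R c.
R is transitive: R is closed under composition.
R is not euclidean: c R b and c R c but not b R c.
R is serial: every world has an R-successor.
(A) ◇p → □◇p is axiom 5, which corresponds to the euclidean property. R is not euclidean — not valid.
(B) □p → p is axiom T, which corresponds to reflexivity. R is reflexive — valid.
(C) axiom D: valid iff R is serial. R is serial — valid.
(D) ◇◇p → ◇p is the dual of axiom 4; it is valid on a frame exactly when R is transitive. R is transitive, so valid.
(E) ◇□p → p is the dual of axiom B; it is valid on a frame exactly when R is symmetric. R is not symmetric, so not valid.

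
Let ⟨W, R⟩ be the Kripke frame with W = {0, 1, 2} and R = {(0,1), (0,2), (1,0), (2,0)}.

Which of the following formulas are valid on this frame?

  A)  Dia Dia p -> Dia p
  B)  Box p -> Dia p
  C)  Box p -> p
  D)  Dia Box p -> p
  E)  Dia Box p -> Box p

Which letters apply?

R is not reflexive: not 0 R 0.
R is symmetric: every R-edge is matched by its reverse.
R is not transitive: 0 R 1 and 1 R 0 but not 0 R 0.
R is not euclidean: 0 R 1 and 0 R 2 but not 1 R 2.
R is serial: every world has an R-successor.
(A) Dia Dia p -> Dia p is the dual of axiom 4; it is valid on a frame exactly when R is transitive. R is not transitive, so not valid.
(B) Box p -> Dia p (axiom D) characterises the serial frames. R is serial — valid.
(C) Box p -> p (axiom T) characterises the reflexive frames. R is not reflexive — not valid.
(D) Dia Box p -> p is the dual of axiom B; it is valid on a frame exactly when R is symmetric. R is symmetric, so valid.
(E) the dual of axiom 5: valid iff R is euclidean. R is not euclidean — not valid.

B, D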